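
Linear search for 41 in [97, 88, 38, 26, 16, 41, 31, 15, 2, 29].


i=0: 97!=41
i=1: 88!=41
i=2: 38!=41
i=3: 26!=41
i=4: 16!=41
i=5: 41==41 found!

Found at 5, 6 comps


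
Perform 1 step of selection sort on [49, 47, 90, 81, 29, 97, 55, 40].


Initial: [49, 47, 90, 81, 29, 97, 55, 40]
Step 1: min=29 at 4
  Swap: [29, 47, 90, 81, 49, 97, 55, 40]

After 1 step: [29, 47, 90, 81, 49, 97, 55, 40]


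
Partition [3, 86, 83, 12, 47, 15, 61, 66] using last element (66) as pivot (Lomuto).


Pivot: 66
  3 <= 66: advance i (no swap)
  12 <= 66: swap -> [3, 12, 83, 86, 47, 15, 61, 66]
  47 <= 66: swap -> [3, 12, 47, 86, 83, 15, 61, 66]
  15 <= 66: swap -> [3, 12, 47, 15, 83, 86, 61, 66]
  61 <= 66: swap -> [3, 12, 47, 15, 61, 86, 83, 66]
Place pivot at 5: [3, 12, 47, 15, 61, 66, 83, 86]

Partitioned: [3, 12, 47, 15, 61, 66, 83, 86]


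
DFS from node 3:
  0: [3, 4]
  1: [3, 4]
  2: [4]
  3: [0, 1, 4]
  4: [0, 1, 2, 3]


Visit 3, push [4, 1, 0]
Visit 0, push [4]
Visit 4, push [2, 1]
Visit 1, push []
Visit 2, push []

DFS order: [3, 0, 4, 1, 2]


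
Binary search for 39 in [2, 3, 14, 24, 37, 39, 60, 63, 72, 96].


Step 1: lo=0, hi=9, mid=4, val=37
Step 2: lo=5, hi=9, mid=7, val=63
Step 3: lo=5, hi=6, mid=5, val=39

Found at index 5


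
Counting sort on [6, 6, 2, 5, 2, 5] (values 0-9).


Input: [6, 6, 2, 5, 2, 5]
Counts: [0, 0, 2, 0, 0, 2, 2, 0, 0, 0]

Sorted: [2, 2, 5, 5, 6, 6]


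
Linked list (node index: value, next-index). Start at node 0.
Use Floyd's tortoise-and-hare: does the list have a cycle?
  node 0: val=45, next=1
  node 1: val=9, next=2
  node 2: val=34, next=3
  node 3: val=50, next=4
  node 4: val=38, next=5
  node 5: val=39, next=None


Floyd's tortoise (slow, +1) and hare (fast, +2):
  init: slow=0, fast=0
  step 1: slow=1, fast=2
  step 2: slow=2, fast=4
  step 3: fast 4->5->None, no cycle

Cycle: no


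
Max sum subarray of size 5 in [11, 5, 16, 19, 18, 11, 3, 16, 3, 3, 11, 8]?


[0:5]: 69
[1:6]: 69
[2:7]: 67
[3:8]: 67
[4:9]: 51
[5:10]: 36
[6:11]: 36
[7:12]: 41

Max: 69 at [0:5]


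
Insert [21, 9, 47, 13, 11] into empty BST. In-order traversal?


Insert 21: root
Insert 9: L from 21
Insert 47: R from 21
Insert 13: L from 21 -> R from 9
Insert 11: L from 21 -> R from 9 -> L from 13

In-order: [9, 11, 13, 21, 47]


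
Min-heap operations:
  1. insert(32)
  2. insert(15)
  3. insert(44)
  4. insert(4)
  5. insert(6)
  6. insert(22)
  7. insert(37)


insert(32) -> [32]
insert(15) -> [15, 32]
insert(44) -> [15, 32, 44]
insert(4) -> [4, 15, 44, 32]
insert(6) -> [4, 6, 44, 32, 15]
insert(22) -> [4, 6, 22, 32, 15, 44]
insert(37) -> [4, 6, 22, 32, 15, 44, 37]

Final heap: [4, 6, 22, 32, 15, 44, 37]


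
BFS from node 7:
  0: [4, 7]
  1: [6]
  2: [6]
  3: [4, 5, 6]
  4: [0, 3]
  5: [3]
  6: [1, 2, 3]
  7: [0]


Visit 7, enqueue [0]
Visit 0, enqueue [4]
Visit 4, enqueue [3]
Visit 3, enqueue [5, 6]
Visit 5, enqueue []
Visit 6, enqueue [1, 2]
Visit 1, enqueue []
Visit 2, enqueue []

BFS order: [7, 0, 4, 3, 5, 6, 1, 2]


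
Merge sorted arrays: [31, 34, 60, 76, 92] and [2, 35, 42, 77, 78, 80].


Take 2 from B
Take 31 from A
Take 34 from A
Take 35 from B
Take 42 from B
Take 60 from A
Take 76 from A
Take 77 from B
Take 78 from B
Take 80 from B

Merged: [2, 31, 34, 35, 42, 60, 76, 77, 78, 80, 92]


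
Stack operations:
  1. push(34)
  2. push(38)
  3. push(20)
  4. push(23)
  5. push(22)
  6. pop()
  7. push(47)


push(34) -> [34]
push(38) -> [34, 38]
push(20) -> [34, 38, 20]
push(23) -> [34, 38, 20, 23]
push(22) -> [34, 38, 20, 23, 22]
pop()->22, [34, 38, 20, 23]
push(47) -> [34, 38, 20, 23, 47]

Final stack: [34, 38, 20, 23, 47]


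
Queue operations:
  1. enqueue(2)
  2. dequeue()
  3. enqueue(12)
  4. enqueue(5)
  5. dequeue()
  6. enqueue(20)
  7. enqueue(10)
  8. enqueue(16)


enqueue(2) -> [2]
dequeue()->2, []
enqueue(12) -> [12]
enqueue(5) -> [12, 5]
dequeue()->12, [5]
enqueue(20) -> [5, 20]
enqueue(10) -> [5, 20, 10]
enqueue(16) -> [5, 20, 10, 16]

Final queue: [5, 20, 10, 16]


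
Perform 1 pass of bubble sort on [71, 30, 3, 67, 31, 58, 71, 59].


Initial: [71, 30, 3, 67, 31, 58, 71, 59]
Pass 1: [30, 3, 67, 31, 58, 71, 59, 71] (6 swaps)

After 1 pass: [30, 3, 67, 31, 58, 71, 59, 71]


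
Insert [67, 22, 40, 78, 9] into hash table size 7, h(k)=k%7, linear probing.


Insert 67: h=4 -> slot 4
Insert 22: h=1 -> slot 1
Insert 40: h=5 -> slot 5
Insert 78: h=1, 1 probes -> slot 2
Insert 9: h=2, 1 probes -> slot 3

Table: [None, 22, 78, 9, 67, 40, None]


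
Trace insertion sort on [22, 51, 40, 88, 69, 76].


Initial: [22, 51, 40, 88, 69, 76]
Insert 51: [22, 51, 40, 88, 69, 76]
Insert 40: [22, 40, 51, 88, 69, 76]
Insert 88: [22, 40, 51, 88, 69, 76]
Insert 69: [22, 40, 51, 69, 88, 76]
Insert 76: [22, 40, 51, 69, 76, 88]

Sorted: [22, 40, 51, 69, 76, 88]


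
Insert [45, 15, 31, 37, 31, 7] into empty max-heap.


Insert 45: [45]
Insert 15: [45, 15]
Insert 31: [45, 15, 31]
Insert 37: [45, 37, 31, 15]
Insert 31: [45, 37, 31, 15, 31]
Insert 7: [45, 37, 31, 15, 31, 7]

Final heap: [45, 37, 31, 15, 31, 7]


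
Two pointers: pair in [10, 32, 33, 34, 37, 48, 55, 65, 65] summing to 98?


lo=0(10)+hi=8(65)=75
lo=1(32)+hi=8(65)=97
lo=2(33)+hi=8(65)=98

Yes: 33+65=98


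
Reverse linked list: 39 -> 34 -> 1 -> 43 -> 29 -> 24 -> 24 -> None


Step 1: curr=39, set curr.next=prev(None) | reversed so far: 39
Step 2: curr=34, set curr.next=prev(39) | reversed so far: 34 -> 39
Step 3: curr=1, set curr.next=prev(34) | reversed so far: 1 -> 34 -> 39
Step 4: curr=43, set curr.next=prev(1) | reversed so far: 43 -> 1 -> 34 -> 39
Step 5: curr=29, set curr.next=prev(43) | reversed so far: 29 -> 43 -> 1 -> 34 -> 39
Step 6: curr=24, set curr.next=prev(29) | reversed so far: 24 -> 29 -> 43 -> 1 -> 34 -> 39
Step 7: curr=24, set curr.next=prev(24) | reversed so far: 24 -> 24 -> 29 -> 43 -> 1 -> 34 -> 39

24 -> 24 -> 29 -> 43 -> 1 -> 34 -> 39 -> None


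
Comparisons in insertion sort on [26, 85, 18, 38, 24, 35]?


Algorithm: insertion sort
Input: [26, 85, 18, 38, 24, 35]
Sorted: [18, 24, 26, 35, 38, 85]

12


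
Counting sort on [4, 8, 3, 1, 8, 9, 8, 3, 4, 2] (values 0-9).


Input: [4, 8, 3, 1, 8, 9, 8, 3, 4, 2]
Counts: [0, 1, 1, 2, 2, 0, 0, 0, 3, 1]

Sorted: [1, 2, 3, 3, 4, 4, 8, 8, 8, 9]


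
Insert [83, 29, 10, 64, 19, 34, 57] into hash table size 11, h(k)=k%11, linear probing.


Insert 83: h=6 -> slot 6
Insert 29: h=7 -> slot 7
Insert 10: h=10 -> slot 10
Insert 64: h=9 -> slot 9
Insert 19: h=8 -> slot 8
Insert 34: h=1 -> slot 1
Insert 57: h=2 -> slot 2

Table: [None, 34, 57, None, None, None, 83, 29, 19, 64, 10]


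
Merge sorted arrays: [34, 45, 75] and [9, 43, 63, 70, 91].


Take 9 from B
Take 34 from A
Take 43 from B
Take 45 from A
Take 63 from B
Take 70 from B
Take 75 from A

Merged: [9, 34, 43, 45, 63, 70, 75, 91]


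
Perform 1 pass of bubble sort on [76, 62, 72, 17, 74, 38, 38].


Initial: [76, 62, 72, 17, 74, 38, 38]
Pass 1: [62, 72, 17, 74, 38, 38, 76] (6 swaps)

After 1 pass: [62, 72, 17, 74, 38, 38, 76]


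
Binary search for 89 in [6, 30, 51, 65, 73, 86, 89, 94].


Step 1: lo=0, hi=7, mid=3, val=65
Step 2: lo=4, hi=7, mid=5, val=86
Step 3: lo=6, hi=7, mid=6, val=89

Found at index 6


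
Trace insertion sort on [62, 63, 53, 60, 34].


Initial: [62, 63, 53, 60, 34]
Insert 63: [62, 63, 53, 60, 34]
Insert 53: [53, 62, 63, 60, 34]
Insert 60: [53, 60, 62, 63, 34]
Insert 34: [34, 53, 60, 62, 63]

Sorted: [34, 53, 60, 62, 63]


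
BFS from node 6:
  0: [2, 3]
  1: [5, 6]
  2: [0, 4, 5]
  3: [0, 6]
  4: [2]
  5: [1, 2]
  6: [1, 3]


Visit 6, enqueue [1, 3]
Visit 1, enqueue [5]
Visit 3, enqueue [0]
Visit 5, enqueue [2]
Visit 0, enqueue []
Visit 2, enqueue [4]
Visit 4, enqueue []

BFS order: [6, 1, 3, 5, 0, 2, 4]


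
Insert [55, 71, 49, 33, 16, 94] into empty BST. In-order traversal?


Insert 55: root
Insert 71: R from 55
Insert 49: L from 55
Insert 33: L from 55 -> L from 49
Insert 16: L from 55 -> L from 49 -> L from 33
Insert 94: R from 55 -> R from 71

In-order: [16, 33, 49, 55, 71, 94]


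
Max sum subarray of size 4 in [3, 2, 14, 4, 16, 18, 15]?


[0:4]: 23
[1:5]: 36
[2:6]: 52
[3:7]: 53

Max: 53 at [3:7]


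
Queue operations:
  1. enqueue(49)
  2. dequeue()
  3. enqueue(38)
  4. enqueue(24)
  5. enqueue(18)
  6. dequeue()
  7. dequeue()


enqueue(49) -> [49]
dequeue()->49, []
enqueue(38) -> [38]
enqueue(24) -> [38, 24]
enqueue(18) -> [38, 24, 18]
dequeue()->38, [24, 18]
dequeue()->24, [18]

Final queue: [18]


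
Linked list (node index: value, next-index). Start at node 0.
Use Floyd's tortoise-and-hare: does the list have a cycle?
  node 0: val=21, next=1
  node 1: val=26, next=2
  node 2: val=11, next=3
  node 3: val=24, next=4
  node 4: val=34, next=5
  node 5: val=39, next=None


Floyd's tortoise (slow, +1) and hare (fast, +2):
  init: slow=0, fast=0
  step 1: slow=1, fast=2
  step 2: slow=2, fast=4
  step 3: fast 4->5->None, no cycle

Cycle: no


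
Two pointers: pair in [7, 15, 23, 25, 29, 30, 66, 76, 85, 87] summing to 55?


lo=0(7)+hi=9(87)=94
lo=0(7)+hi=8(85)=92
lo=0(7)+hi=7(76)=83
lo=0(7)+hi=6(66)=73
lo=0(7)+hi=5(30)=37
lo=1(15)+hi=5(30)=45
lo=2(23)+hi=5(30)=53
lo=3(25)+hi=5(30)=55

Yes: 25+30=55


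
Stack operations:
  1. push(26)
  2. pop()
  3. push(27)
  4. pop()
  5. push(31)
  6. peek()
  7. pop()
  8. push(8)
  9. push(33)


push(26) -> [26]
pop()->26, []
push(27) -> [27]
pop()->27, []
push(31) -> [31]
peek()->31
pop()->31, []
push(8) -> [8]
push(33) -> [8, 33]

Final stack: [8, 33]


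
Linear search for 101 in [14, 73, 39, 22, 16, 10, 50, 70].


i=0: 14!=101
i=1: 73!=101
i=2: 39!=101
i=3: 22!=101
i=4: 16!=101
i=5: 10!=101
i=6: 50!=101
i=7: 70!=101

Not found, 8 comps


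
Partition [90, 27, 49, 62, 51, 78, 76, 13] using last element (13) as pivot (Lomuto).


Pivot: 13
Place pivot at 0: [13, 27, 49, 62, 51, 78, 76, 90]

Partitioned: [13, 27, 49, 62, 51, 78, 76, 90]


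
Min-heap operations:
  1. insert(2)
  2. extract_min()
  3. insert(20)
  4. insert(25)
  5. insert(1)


insert(2) -> [2]
extract_min()->2, []
insert(20) -> [20]
insert(25) -> [20, 25]
insert(1) -> [1, 25, 20]

Final heap: [1, 25, 20]


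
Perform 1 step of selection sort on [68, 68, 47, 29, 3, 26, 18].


Initial: [68, 68, 47, 29, 3, 26, 18]
Step 1: min=3 at 4
  Swap: [3, 68, 47, 29, 68, 26, 18]

After 1 step: [3, 68, 47, 29, 68, 26, 18]


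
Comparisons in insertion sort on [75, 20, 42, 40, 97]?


Algorithm: insertion sort
Input: [75, 20, 42, 40, 97]
Sorted: [20, 40, 42, 75, 97]

7


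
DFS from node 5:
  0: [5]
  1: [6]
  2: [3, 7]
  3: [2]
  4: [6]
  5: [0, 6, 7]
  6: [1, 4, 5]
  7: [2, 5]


Visit 5, push [7, 6, 0]
Visit 0, push []
Visit 6, push [4, 1]
Visit 1, push []
Visit 4, push []
Visit 7, push [2]
Visit 2, push [3]
Visit 3, push []

DFS order: [5, 0, 6, 1, 4, 7, 2, 3]


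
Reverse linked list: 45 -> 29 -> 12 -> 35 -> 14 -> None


Step 1: curr=45, set curr.next=prev(None) | reversed so far: 45
Step 2: curr=29, set curr.next=prev(45) | reversed so far: 29 -> 45
Step 3: curr=12, set curr.next=prev(29) | reversed so far: 12 -> 29 -> 45
Step 4: curr=35, set curr.next=prev(12) | reversed so far: 35 -> 12 -> 29 -> 45
Step 5: curr=14, set curr.next=prev(35) | reversed so far: 14 -> 35 -> 12 -> 29 -> 45

14 -> 35 -> 12 -> 29 -> 45 -> None


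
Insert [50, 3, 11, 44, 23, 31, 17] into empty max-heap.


Insert 50: [50]
Insert 3: [50, 3]
Insert 11: [50, 3, 11]
Insert 44: [50, 44, 11, 3]
Insert 23: [50, 44, 11, 3, 23]
Insert 31: [50, 44, 31, 3, 23, 11]
Insert 17: [50, 44, 31, 3, 23, 11, 17]

Final heap: [50, 44, 31, 3, 23, 11, 17]


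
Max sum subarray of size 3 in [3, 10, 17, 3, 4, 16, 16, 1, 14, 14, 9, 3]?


[0:3]: 30
[1:4]: 30
[2:5]: 24
[3:6]: 23
[4:7]: 36
[5:8]: 33
[6:9]: 31
[7:10]: 29
[8:11]: 37
[9:12]: 26

Max: 37 at [8:11]


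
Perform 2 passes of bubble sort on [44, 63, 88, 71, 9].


Initial: [44, 63, 88, 71, 9]
Pass 1: [44, 63, 71, 9, 88] (2 swaps)
Pass 2: [44, 63, 9, 71, 88] (1 swaps)

After 2 passes: [44, 63, 9, 71, 88]


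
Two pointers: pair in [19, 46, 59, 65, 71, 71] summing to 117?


lo=0(19)+hi=5(71)=90
lo=1(46)+hi=5(71)=117

Yes: 46+71=117


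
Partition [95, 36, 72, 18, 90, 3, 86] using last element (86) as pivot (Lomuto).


Pivot: 86
  36 <= 86: swap -> [36, 95, 72, 18, 90, 3, 86]
  72 <= 86: swap -> [36, 72, 95, 18, 90, 3, 86]
  18 <= 86: swap -> [36, 72, 18, 95, 90, 3, 86]
  3 <= 86: swap -> [36, 72, 18, 3, 90, 95, 86]
Place pivot at 4: [36, 72, 18, 3, 86, 95, 90]

Partitioned: [36, 72, 18, 3, 86, 95, 90]


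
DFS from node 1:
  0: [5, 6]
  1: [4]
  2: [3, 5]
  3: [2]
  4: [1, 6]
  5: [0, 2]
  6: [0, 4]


Visit 1, push [4]
Visit 4, push [6]
Visit 6, push [0]
Visit 0, push [5]
Visit 5, push [2]
Visit 2, push [3]
Visit 3, push []

DFS order: [1, 4, 6, 0, 5, 2, 3]


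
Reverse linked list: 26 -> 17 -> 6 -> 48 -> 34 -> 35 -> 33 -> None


Step 1: curr=26, set curr.next=prev(None) | reversed so far: 26
Step 2: curr=17, set curr.next=prev(26) | reversed so far: 17 -> 26
Step 3: curr=6, set curr.next=prev(17) | reversed so far: 6 -> 17 -> 26
Step 4: curr=48, set curr.next=prev(6) | reversed so far: 48 -> 6 -> 17 -> 26
Step 5: curr=34, set curr.next=prev(48) | reversed so far: 34 -> 48 -> 6 -> 17 -> 26
Step 6: curr=35, set curr.next=prev(34) | reversed so far: 35 -> 34 -> 48 -> 6 -> 17 -> 26
Step 7: curr=33, set curr.next=prev(35) | reversed so far: 33 -> 35 -> 34 -> 48 -> 6 -> 17 -> 26

33 -> 35 -> 34 -> 48 -> 6 -> 17 -> 26 -> None


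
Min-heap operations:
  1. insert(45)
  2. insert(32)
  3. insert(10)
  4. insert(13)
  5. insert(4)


insert(45) -> [45]
insert(32) -> [32, 45]
insert(10) -> [10, 45, 32]
insert(13) -> [10, 13, 32, 45]
insert(4) -> [4, 10, 32, 45, 13]

Final heap: [4, 10, 32, 45, 13]


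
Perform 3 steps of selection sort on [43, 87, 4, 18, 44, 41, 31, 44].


Initial: [43, 87, 4, 18, 44, 41, 31, 44]
Step 1: min=4 at 2
  Swap: [4, 87, 43, 18, 44, 41, 31, 44]
Step 2: min=18 at 3
  Swap: [4, 18, 43, 87, 44, 41, 31, 44]
Step 3: min=31 at 6
  Swap: [4, 18, 31, 87, 44, 41, 43, 44]

After 3 steps: [4, 18, 31, 87, 44, 41, 43, 44]


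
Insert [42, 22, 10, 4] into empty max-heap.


Insert 42: [42]
Insert 22: [42, 22]
Insert 10: [42, 22, 10]
Insert 4: [42, 22, 10, 4]

Final heap: [42, 22, 10, 4]


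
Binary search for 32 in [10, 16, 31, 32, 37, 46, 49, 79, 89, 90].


Step 1: lo=0, hi=9, mid=4, val=37
Step 2: lo=0, hi=3, mid=1, val=16
Step 3: lo=2, hi=3, mid=2, val=31
Step 4: lo=3, hi=3, mid=3, val=32

Found at index 3


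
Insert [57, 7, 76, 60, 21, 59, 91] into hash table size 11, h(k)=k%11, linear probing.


Insert 57: h=2 -> slot 2
Insert 7: h=7 -> slot 7
Insert 76: h=10 -> slot 10
Insert 60: h=5 -> slot 5
Insert 21: h=10, 1 probes -> slot 0
Insert 59: h=4 -> slot 4
Insert 91: h=3 -> slot 3

Table: [21, None, 57, 91, 59, 60, None, 7, None, None, 76]


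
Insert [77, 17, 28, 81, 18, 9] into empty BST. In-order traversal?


Insert 77: root
Insert 17: L from 77
Insert 28: L from 77 -> R from 17
Insert 81: R from 77
Insert 18: L from 77 -> R from 17 -> L from 28
Insert 9: L from 77 -> L from 17

In-order: [9, 17, 18, 28, 77, 81]


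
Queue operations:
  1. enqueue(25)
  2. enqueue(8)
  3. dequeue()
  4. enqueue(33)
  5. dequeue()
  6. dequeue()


enqueue(25) -> [25]
enqueue(8) -> [25, 8]
dequeue()->25, [8]
enqueue(33) -> [8, 33]
dequeue()->8, [33]
dequeue()->33, []

Final queue: []


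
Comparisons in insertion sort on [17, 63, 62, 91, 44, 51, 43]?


Algorithm: insertion sort
Input: [17, 63, 62, 91, 44, 51, 43]
Sorted: [17, 43, 44, 51, 62, 63, 91]

18


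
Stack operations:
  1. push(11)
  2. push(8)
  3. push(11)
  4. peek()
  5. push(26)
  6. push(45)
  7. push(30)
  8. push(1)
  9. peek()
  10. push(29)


push(11) -> [11]
push(8) -> [11, 8]
push(11) -> [11, 8, 11]
peek()->11
push(26) -> [11, 8, 11, 26]
push(45) -> [11, 8, 11, 26, 45]
push(30) -> [11, 8, 11, 26, 45, 30]
push(1) -> [11, 8, 11, 26, 45, 30, 1]
peek()->1
push(29) -> [11, 8, 11, 26, 45, 30, 1, 29]

Final stack: [11, 8, 11, 26, 45, 30, 1, 29]


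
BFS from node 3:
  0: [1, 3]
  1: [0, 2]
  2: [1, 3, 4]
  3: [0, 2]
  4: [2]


Visit 3, enqueue [0, 2]
Visit 0, enqueue [1]
Visit 2, enqueue [4]
Visit 1, enqueue []
Visit 4, enqueue []

BFS order: [3, 0, 2, 1, 4]


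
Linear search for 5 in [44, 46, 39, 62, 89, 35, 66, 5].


i=0: 44!=5
i=1: 46!=5
i=2: 39!=5
i=3: 62!=5
i=4: 89!=5
i=5: 35!=5
i=6: 66!=5
i=7: 5==5 found!

Found at 7, 8 comps


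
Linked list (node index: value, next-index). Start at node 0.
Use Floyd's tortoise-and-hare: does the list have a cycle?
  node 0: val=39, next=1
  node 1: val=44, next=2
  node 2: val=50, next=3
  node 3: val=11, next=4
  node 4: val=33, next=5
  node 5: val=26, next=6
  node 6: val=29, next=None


Floyd's tortoise (slow, +1) and hare (fast, +2):
  init: slow=0, fast=0
  step 1: slow=1, fast=2
  step 2: slow=2, fast=4
  step 3: slow=3, fast=6
  step 4: fast -> None, no cycle

Cycle: no


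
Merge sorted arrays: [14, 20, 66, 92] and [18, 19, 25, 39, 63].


Take 14 from A
Take 18 from B
Take 19 from B
Take 20 from A
Take 25 from B
Take 39 from B
Take 63 from B

Merged: [14, 18, 19, 20, 25, 39, 63, 66, 92]


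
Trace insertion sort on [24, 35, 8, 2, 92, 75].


Initial: [24, 35, 8, 2, 92, 75]
Insert 35: [24, 35, 8, 2, 92, 75]
Insert 8: [8, 24, 35, 2, 92, 75]
Insert 2: [2, 8, 24, 35, 92, 75]
Insert 92: [2, 8, 24, 35, 92, 75]
Insert 75: [2, 8, 24, 35, 75, 92]

Sorted: [2, 8, 24, 35, 75, 92]


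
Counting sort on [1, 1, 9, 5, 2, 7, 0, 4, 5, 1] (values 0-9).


Input: [1, 1, 9, 5, 2, 7, 0, 4, 5, 1]
Counts: [1, 3, 1, 0, 1, 2, 0, 1, 0, 1]

Sorted: [0, 1, 1, 1, 2, 4, 5, 5, 7, 9]


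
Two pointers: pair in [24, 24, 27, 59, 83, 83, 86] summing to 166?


lo=0(24)+hi=6(86)=110
lo=1(24)+hi=6(86)=110
lo=2(27)+hi=6(86)=113
lo=3(59)+hi=6(86)=145
lo=4(83)+hi=6(86)=169
lo=4(83)+hi=5(83)=166

Yes: 83+83=166


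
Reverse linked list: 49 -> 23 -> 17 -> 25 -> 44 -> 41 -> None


Step 1: curr=49, set curr.next=prev(None) | reversed so far: 49
Step 2: curr=23, set curr.next=prev(49) | reversed so far: 23 -> 49
Step 3: curr=17, set curr.next=prev(23) | reversed so far: 17 -> 23 -> 49
Step 4: curr=25, set curr.next=prev(17) | reversed so far: 25 -> 17 -> 23 -> 49
Step 5: curr=44, set curr.next=prev(25) | reversed so far: 44 -> 25 -> 17 -> 23 -> 49
Step 6: curr=41, set curr.next=prev(44) | reversed so far: 41 -> 44 -> 25 -> 17 -> 23 -> 49

41 -> 44 -> 25 -> 17 -> 23 -> 49 -> None


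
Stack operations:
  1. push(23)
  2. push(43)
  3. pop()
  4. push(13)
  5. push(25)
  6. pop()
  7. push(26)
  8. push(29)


push(23) -> [23]
push(43) -> [23, 43]
pop()->43, [23]
push(13) -> [23, 13]
push(25) -> [23, 13, 25]
pop()->25, [23, 13]
push(26) -> [23, 13, 26]
push(29) -> [23, 13, 26, 29]

Final stack: [23, 13, 26, 29]


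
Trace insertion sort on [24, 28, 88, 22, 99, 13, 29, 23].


Initial: [24, 28, 88, 22, 99, 13, 29, 23]
Insert 28: [24, 28, 88, 22, 99, 13, 29, 23]
Insert 88: [24, 28, 88, 22, 99, 13, 29, 23]
Insert 22: [22, 24, 28, 88, 99, 13, 29, 23]
Insert 99: [22, 24, 28, 88, 99, 13, 29, 23]
Insert 13: [13, 22, 24, 28, 88, 99, 29, 23]
Insert 29: [13, 22, 24, 28, 29, 88, 99, 23]
Insert 23: [13, 22, 23, 24, 28, 29, 88, 99]

Sorted: [13, 22, 23, 24, 28, 29, 88, 99]


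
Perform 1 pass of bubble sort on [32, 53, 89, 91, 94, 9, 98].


Initial: [32, 53, 89, 91, 94, 9, 98]
Pass 1: [32, 53, 89, 91, 9, 94, 98] (1 swaps)

After 1 pass: [32, 53, 89, 91, 9, 94, 98]


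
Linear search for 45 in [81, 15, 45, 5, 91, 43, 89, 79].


i=0: 81!=45
i=1: 15!=45
i=2: 45==45 found!

Found at 2, 3 comps


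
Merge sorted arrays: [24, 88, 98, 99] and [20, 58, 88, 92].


Take 20 from B
Take 24 from A
Take 58 from B
Take 88 from A
Take 88 from B
Take 92 from B

Merged: [20, 24, 58, 88, 88, 92, 98, 99]


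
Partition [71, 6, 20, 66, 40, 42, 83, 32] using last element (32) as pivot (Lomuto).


Pivot: 32
  6 <= 32: swap -> [6, 71, 20, 66, 40, 42, 83, 32]
  20 <= 32: swap -> [6, 20, 71, 66, 40, 42, 83, 32]
Place pivot at 2: [6, 20, 32, 66, 40, 42, 83, 71]

Partitioned: [6, 20, 32, 66, 40, 42, 83, 71]


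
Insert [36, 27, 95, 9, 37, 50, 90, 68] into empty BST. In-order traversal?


Insert 36: root
Insert 27: L from 36
Insert 95: R from 36
Insert 9: L from 36 -> L from 27
Insert 37: R from 36 -> L from 95
Insert 50: R from 36 -> L from 95 -> R from 37
Insert 90: R from 36 -> L from 95 -> R from 37 -> R from 50
Insert 68: R from 36 -> L from 95 -> R from 37 -> R from 50 -> L from 90

In-order: [9, 27, 36, 37, 50, 68, 90, 95]


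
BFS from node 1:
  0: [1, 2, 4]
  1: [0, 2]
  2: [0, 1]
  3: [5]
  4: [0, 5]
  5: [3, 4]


Visit 1, enqueue [0, 2]
Visit 0, enqueue [4]
Visit 2, enqueue []
Visit 4, enqueue [5]
Visit 5, enqueue [3]
Visit 3, enqueue []

BFS order: [1, 0, 2, 4, 5, 3]


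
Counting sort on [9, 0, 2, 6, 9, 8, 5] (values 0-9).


Input: [9, 0, 2, 6, 9, 8, 5]
Counts: [1, 0, 1, 0, 0, 1, 1, 0, 1, 2]

Sorted: [0, 2, 5, 6, 8, 9, 9]


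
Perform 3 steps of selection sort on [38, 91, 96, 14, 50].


Initial: [38, 91, 96, 14, 50]
Step 1: min=14 at 3
  Swap: [14, 91, 96, 38, 50]
Step 2: min=38 at 3
  Swap: [14, 38, 96, 91, 50]
Step 3: min=50 at 4
  Swap: [14, 38, 50, 91, 96]

After 3 steps: [14, 38, 50, 91, 96]


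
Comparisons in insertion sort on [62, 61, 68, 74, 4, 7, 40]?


Algorithm: insertion sort
Input: [62, 61, 68, 74, 4, 7, 40]
Sorted: [4, 7, 40, 61, 62, 68, 74]

17


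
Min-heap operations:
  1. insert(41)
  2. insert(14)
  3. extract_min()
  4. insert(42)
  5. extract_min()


insert(41) -> [41]
insert(14) -> [14, 41]
extract_min()->14, [41]
insert(42) -> [41, 42]
extract_min()->41, [42]

Final heap: [42]


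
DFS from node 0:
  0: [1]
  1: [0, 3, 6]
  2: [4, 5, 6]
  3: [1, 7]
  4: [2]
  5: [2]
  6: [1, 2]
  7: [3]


Visit 0, push [1]
Visit 1, push [6, 3]
Visit 3, push [7]
Visit 7, push []
Visit 6, push [2]
Visit 2, push [5, 4]
Visit 4, push []
Visit 5, push []

DFS order: [0, 1, 3, 7, 6, 2, 4, 5]


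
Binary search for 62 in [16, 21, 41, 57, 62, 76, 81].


Step 1: lo=0, hi=6, mid=3, val=57
Step 2: lo=4, hi=6, mid=5, val=76
Step 3: lo=4, hi=4, mid=4, val=62

Found at index 4


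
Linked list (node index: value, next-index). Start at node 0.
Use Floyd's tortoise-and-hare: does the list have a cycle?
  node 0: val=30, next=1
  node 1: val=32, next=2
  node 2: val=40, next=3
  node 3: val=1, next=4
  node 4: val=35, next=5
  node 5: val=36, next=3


Floyd's tortoise (slow, +1) and hare (fast, +2):
  init: slow=0, fast=0
  step 1: slow=1, fast=2
  step 2: slow=2, fast=4
  step 3: slow=3, fast=3
  slow == fast at node 3: cycle detected

Cycle: yes


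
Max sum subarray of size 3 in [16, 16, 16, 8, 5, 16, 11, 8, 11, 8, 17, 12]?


[0:3]: 48
[1:4]: 40
[2:5]: 29
[3:6]: 29
[4:7]: 32
[5:8]: 35
[6:9]: 30
[7:10]: 27
[8:11]: 36
[9:12]: 37

Max: 48 at [0:3]


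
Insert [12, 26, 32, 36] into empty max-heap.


Insert 12: [12]
Insert 26: [26, 12]
Insert 32: [32, 12, 26]
Insert 36: [36, 32, 26, 12]

Final heap: [36, 32, 26, 12]


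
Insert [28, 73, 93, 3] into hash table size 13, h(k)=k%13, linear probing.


Insert 28: h=2 -> slot 2
Insert 73: h=8 -> slot 8
Insert 93: h=2, 1 probes -> slot 3
Insert 3: h=3, 1 probes -> slot 4

Table: [None, None, 28, 93, 3, None, None, None, 73, None, None, None, None]


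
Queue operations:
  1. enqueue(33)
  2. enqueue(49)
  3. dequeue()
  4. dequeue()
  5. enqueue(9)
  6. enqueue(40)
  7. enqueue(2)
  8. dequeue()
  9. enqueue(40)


enqueue(33) -> [33]
enqueue(49) -> [33, 49]
dequeue()->33, [49]
dequeue()->49, []
enqueue(9) -> [9]
enqueue(40) -> [9, 40]
enqueue(2) -> [9, 40, 2]
dequeue()->9, [40, 2]
enqueue(40) -> [40, 2, 40]

Final queue: [40, 2, 40]


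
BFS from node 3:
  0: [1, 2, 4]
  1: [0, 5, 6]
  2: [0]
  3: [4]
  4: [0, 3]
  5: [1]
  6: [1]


Visit 3, enqueue [4]
Visit 4, enqueue [0]
Visit 0, enqueue [1, 2]
Visit 1, enqueue [5, 6]
Visit 2, enqueue []
Visit 5, enqueue []
Visit 6, enqueue []

BFS order: [3, 4, 0, 1, 2, 5, 6]


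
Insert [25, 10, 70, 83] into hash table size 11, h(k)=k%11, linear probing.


Insert 25: h=3 -> slot 3
Insert 10: h=10 -> slot 10
Insert 70: h=4 -> slot 4
Insert 83: h=6 -> slot 6

Table: [None, None, None, 25, 70, None, 83, None, None, None, 10]


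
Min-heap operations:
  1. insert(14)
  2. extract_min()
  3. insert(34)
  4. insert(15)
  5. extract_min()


insert(14) -> [14]
extract_min()->14, []
insert(34) -> [34]
insert(15) -> [15, 34]
extract_min()->15, [34]

Final heap: [34]


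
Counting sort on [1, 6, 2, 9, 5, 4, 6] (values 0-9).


Input: [1, 6, 2, 9, 5, 4, 6]
Counts: [0, 1, 1, 0, 1, 1, 2, 0, 0, 1]

Sorted: [1, 2, 4, 5, 6, 6, 9]


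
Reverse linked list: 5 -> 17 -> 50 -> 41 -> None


Step 1: curr=5, set curr.next=prev(None) | reversed so far: 5
Step 2: curr=17, set curr.next=prev(5) | reversed so far: 17 -> 5
Step 3: curr=50, set curr.next=prev(17) | reversed so far: 50 -> 17 -> 5
Step 4: curr=41, set curr.next=prev(50) | reversed so far: 41 -> 50 -> 17 -> 5

41 -> 50 -> 17 -> 5 -> None


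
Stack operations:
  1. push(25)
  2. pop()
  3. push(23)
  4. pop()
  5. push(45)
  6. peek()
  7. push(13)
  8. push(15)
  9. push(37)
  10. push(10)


push(25) -> [25]
pop()->25, []
push(23) -> [23]
pop()->23, []
push(45) -> [45]
peek()->45
push(13) -> [45, 13]
push(15) -> [45, 13, 15]
push(37) -> [45, 13, 15, 37]
push(10) -> [45, 13, 15, 37, 10]

Final stack: [45, 13, 15, 37, 10]


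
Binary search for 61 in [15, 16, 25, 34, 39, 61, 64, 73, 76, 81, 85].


Step 1: lo=0, hi=10, mid=5, val=61

Found at index 5


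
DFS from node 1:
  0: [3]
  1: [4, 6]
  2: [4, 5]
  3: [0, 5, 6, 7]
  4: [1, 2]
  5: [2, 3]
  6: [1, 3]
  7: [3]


Visit 1, push [6, 4]
Visit 4, push [2]
Visit 2, push [5]
Visit 5, push [3]
Visit 3, push [7, 6, 0]
Visit 0, push []
Visit 6, push []
Visit 7, push []

DFS order: [1, 4, 2, 5, 3, 0, 6, 7]


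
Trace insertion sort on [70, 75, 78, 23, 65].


Initial: [70, 75, 78, 23, 65]
Insert 75: [70, 75, 78, 23, 65]
Insert 78: [70, 75, 78, 23, 65]
Insert 23: [23, 70, 75, 78, 65]
Insert 65: [23, 65, 70, 75, 78]

Sorted: [23, 65, 70, 75, 78]


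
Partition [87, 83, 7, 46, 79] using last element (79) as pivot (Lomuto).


Pivot: 79
  7 <= 79: swap -> [7, 83, 87, 46, 79]
  46 <= 79: swap -> [7, 46, 87, 83, 79]
Place pivot at 2: [7, 46, 79, 83, 87]

Partitioned: [7, 46, 79, 83, 87]


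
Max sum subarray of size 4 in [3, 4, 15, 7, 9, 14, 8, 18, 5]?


[0:4]: 29
[1:5]: 35
[2:6]: 45
[3:7]: 38
[4:8]: 49
[5:9]: 45

Max: 49 at [4:8]


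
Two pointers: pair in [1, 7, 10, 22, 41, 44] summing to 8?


lo=0(1)+hi=5(44)=45
lo=0(1)+hi=4(41)=42
lo=0(1)+hi=3(22)=23
lo=0(1)+hi=2(10)=11
lo=0(1)+hi=1(7)=8

Yes: 1+7=8


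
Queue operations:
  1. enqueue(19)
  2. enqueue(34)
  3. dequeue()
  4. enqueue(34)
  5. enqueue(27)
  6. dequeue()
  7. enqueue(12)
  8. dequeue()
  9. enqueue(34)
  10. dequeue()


enqueue(19) -> [19]
enqueue(34) -> [19, 34]
dequeue()->19, [34]
enqueue(34) -> [34, 34]
enqueue(27) -> [34, 34, 27]
dequeue()->34, [34, 27]
enqueue(12) -> [34, 27, 12]
dequeue()->34, [27, 12]
enqueue(34) -> [27, 12, 34]
dequeue()->27, [12, 34]

Final queue: [12, 34]


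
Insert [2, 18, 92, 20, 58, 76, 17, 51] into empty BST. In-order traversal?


Insert 2: root
Insert 18: R from 2
Insert 92: R from 2 -> R from 18
Insert 20: R from 2 -> R from 18 -> L from 92
Insert 58: R from 2 -> R from 18 -> L from 92 -> R from 20
Insert 76: R from 2 -> R from 18 -> L from 92 -> R from 20 -> R from 58
Insert 17: R from 2 -> L from 18
Insert 51: R from 2 -> R from 18 -> L from 92 -> R from 20 -> L from 58

In-order: [2, 17, 18, 20, 51, 58, 76, 92]


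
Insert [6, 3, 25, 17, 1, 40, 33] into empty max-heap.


Insert 6: [6]
Insert 3: [6, 3]
Insert 25: [25, 3, 6]
Insert 17: [25, 17, 6, 3]
Insert 1: [25, 17, 6, 3, 1]
Insert 40: [40, 17, 25, 3, 1, 6]
Insert 33: [40, 17, 33, 3, 1, 6, 25]

Final heap: [40, 17, 33, 3, 1, 6, 25]


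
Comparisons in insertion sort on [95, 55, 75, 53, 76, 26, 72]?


Algorithm: insertion sort
Input: [95, 55, 75, 53, 76, 26, 72]
Sorted: [26, 53, 55, 72, 75, 76, 95]

17


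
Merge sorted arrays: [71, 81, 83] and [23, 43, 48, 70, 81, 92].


Take 23 from B
Take 43 from B
Take 48 from B
Take 70 from B
Take 71 from A
Take 81 from A
Take 81 from B
Take 83 from A

Merged: [23, 43, 48, 70, 71, 81, 81, 83, 92]


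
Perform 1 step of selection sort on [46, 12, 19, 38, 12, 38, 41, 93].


Initial: [46, 12, 19, 38, 12, 38, 41, 93]
Step 1: min=12 at 1
  Swap: [12, 46, 19, 38, 12, 38, 41, 93]

After 1 step: [12, 46, 19, 38, 12, 38, 41, 93]


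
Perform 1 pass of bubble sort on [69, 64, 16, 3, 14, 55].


Initial: [69, 64, 16, 3, 14, 55]
Pass 1: [64, 16, 3, 14, 55, 69] (5 swaps)

After 1 pass: [64, 16, 3, 14, 55, 69]


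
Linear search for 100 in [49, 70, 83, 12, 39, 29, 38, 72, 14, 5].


i=0: 49!=100
i=1: 70!=100
i=2: 83!=100
i=3: 12!=100
i=4: 39!=100
i=5: 29!=100
i=6: 38!=100
i=7: 72!=100
i=8: 14!=100
i=9: 5!=100

Not found, 10 comps


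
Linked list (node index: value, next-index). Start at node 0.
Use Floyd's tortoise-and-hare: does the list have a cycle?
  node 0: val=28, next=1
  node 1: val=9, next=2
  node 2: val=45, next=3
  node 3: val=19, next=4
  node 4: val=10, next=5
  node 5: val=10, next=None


Floyd's tortoise (slow, +1) and hare (fast, +2):
  init: slow=0, fast=0
  step 1: slow=1, fast=2
  step 2: slow=2, fast=4
  step 3: fast 4->5->None, no cycle

Cycle: no


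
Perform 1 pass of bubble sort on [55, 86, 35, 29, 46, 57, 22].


Initial: [55, 86, 35, 29, 46, 57, 22]
Pass 1: [55, 35, 29, 46, 57, 22, 86] (5 swaps)

After 1 pass: [55, 35, 29, 46, 57, 22, 86]


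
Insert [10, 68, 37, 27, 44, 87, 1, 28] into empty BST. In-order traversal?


Insert 10: root
Insert 68: R from 10
Insert 37: R from 10 -> L from 68
Insert 27: R from 10 -> L from 68 -> L from 37
Insert 44: R from 10 -> L from 68 -> R from 37
Insert 87: R from 10 -> R from 68
Insert 1: L from 10
Insert 28: R from 10 -> L from 68 -> L from 37 -> R from 27

In-order: [1, 10, 27, 28, 37, 44, 68, 87]


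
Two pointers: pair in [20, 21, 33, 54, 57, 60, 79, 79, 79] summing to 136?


lo=0(20)+hi=8(79)=99
lo=1(21)+hi=8(79)=100
lo=2(33)+hi=8(79)=112
lo=3(54)+hi=8(79)=133
lo=4(57)+hi=8(79)=136

Yes: 57+79=136


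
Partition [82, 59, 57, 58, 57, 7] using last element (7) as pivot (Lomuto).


Pivot: 7
Place pivot at 0: [7, 59, 57, 58, 57, 82]

Partitioned: [7, 59, 57, 58, 57, 82]


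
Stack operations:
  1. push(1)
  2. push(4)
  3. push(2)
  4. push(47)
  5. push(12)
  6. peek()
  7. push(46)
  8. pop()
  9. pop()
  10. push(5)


push(1) -> [1]
push(4) -> [1, 4]
push(2) -> [1, 4, 2]
push(47) -> [1, 4, 2, 47]
push(12) -> [1, 4, 2, 47, 12]
peek()->12
push(46) -> [1, 4, 2, 47, 12, 46]
pop()->46, [1, 4, 2, 47, 12]
pop()->12, [1, 4, 2, 47]
push(5) -> [1, 4, 2, 47, 5]

Final stack: [1, 4, 2, 47, 5]


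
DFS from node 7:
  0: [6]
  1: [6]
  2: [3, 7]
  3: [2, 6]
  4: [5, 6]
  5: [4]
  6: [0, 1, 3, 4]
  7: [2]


Visit 7, push [2]
Visit 2, push [3]
Visit 3, push [6]
Visit 6, push [4, 1, 0]
Visit 0, push []
Visit 1, push []
Visit 4, push [5]
Visit 5, push []

DFS order: [7, 2, 3, 6, 0, 1, 4, 5]


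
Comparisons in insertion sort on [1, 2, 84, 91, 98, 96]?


Algorithm: insertion sort
Input: [1, 2, 84, 91, 98, 96]
Sorted: [1, 2, 84, 91, 96, 98]

6


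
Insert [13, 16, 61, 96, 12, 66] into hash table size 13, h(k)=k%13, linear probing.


Insert 13: h=0 -> slot 0
Insert 16: h=3 -> slot 3
Insert 61: h=9 -> slot 9
Insert 96: h=5 -> slot 5
Insert 12: h=12 -> slot 12
Insert 66: h=1 -> slot 1

Table: [13, 66, None, 16, None, 96, None, None, None, 61, None, None, 12]


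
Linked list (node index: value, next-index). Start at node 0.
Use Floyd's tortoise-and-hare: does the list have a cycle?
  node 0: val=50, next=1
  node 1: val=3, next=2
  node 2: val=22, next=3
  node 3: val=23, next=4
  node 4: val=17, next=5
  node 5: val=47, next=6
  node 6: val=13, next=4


Floyd's tortoise (slow, +1) and hare (fast, +2):
  init: slow=0, fast=0
  step 1: slow=1, fast=2
  step 2: slow=2, fast=4
  step 3: slow=3, fast=6
  step 4: slow=4, fast=5
  step 5: slow=5, fast=4
  step 6: slow=6, fast=6
  slow == fast at node 6: cycle detected

Cycle: yes


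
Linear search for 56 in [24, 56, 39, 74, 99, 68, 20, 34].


i=0: 24!=56
i=1: 56==56 found!

Found at 1, 2 comps


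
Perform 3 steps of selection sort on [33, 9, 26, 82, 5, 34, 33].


Initial: [33, 9, 26, 82, 5, 34, 33]
Step 1: min=5 at 4
  Swap: [5, 9, 26, 82, 33, 34, 33]
Step 2: min=9 at 1
  Swap: [5, 9, 26, 82, 33, 34, 33]
Step 3: min=26 at 2
  Swap: [5, 9, 26, 82, 33, 34, 33]

After 3 steps: [5, 9, 26, 82, 33, 34, 33]


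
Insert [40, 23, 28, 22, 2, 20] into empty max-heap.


Insert 40: [40]
Insert 23: [40, 23]
Insert 28: [40, 23, 28]
Insert 22: [40, 23, 28, 22]
Insert 2: [40, 23, 28, 22, 2]
Insert 20: [40, 23, 28, 22, 2, 20]

Final heap: [40, 23, 28, 22, 2, 20]


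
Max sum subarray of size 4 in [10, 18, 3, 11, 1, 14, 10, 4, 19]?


[0:4]: 42
[1:5]: 33
[2:6]: 29
[3:7]: 36
[4:8]: 29
[5:9]: 47

Max: 47 at [5:9]


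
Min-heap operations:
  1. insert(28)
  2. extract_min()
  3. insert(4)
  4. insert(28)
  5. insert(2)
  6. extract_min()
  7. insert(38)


insert(28) -> [28]
extract_min()->28, []
insert(4) -> [4]
insert(28) -> [4, 28]
insert(2) -> [2, 28, 4]
extract_min()->2, [4, 28]
insert(38) -> [4, 28, 38]

Final heap: [4, 28, 38]


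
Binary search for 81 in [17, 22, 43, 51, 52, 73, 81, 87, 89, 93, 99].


Step 1: lo=0, hi=10, mid=5, val=73
Step 2: lo=6, hi=10, mid=8, val=89
Step 3: lo=6, hi=7, mid=6, val=81

Found at index 6


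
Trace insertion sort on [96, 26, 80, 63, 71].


Initial: [96, 26, 80, 63, 71]
Insert 26: [26, 96, 80, 63, 71]
Insert 80: [26, 80, 96, 63, 71]
Insert 63: [26, 63, 80, 96, 71]
Insert 71: [26, 63, 71, 80, 96]

Sorted: [26, 63, 71, 80, 96]


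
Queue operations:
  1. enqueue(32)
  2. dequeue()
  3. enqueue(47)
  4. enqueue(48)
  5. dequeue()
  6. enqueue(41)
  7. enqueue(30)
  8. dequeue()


enqueue(32) -> [32]
dequeue()->32, []
enqueue(47) -> [47]
enqueue(48) -> [47, 48]
dequeue()->47, [48]
enqueue(41) -> [48, 41]
enqueue(30) -> [48, 41, 30]
dequeue()->48, [41, 30]

Final queue: [41, 30]


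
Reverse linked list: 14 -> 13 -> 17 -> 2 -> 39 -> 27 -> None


Step 1: curr=14, set curr.next=prev(None) | reversed so far: 14
Step 2: curr=13, set curr.next=prev(14) | reversed so far: 13 -> 14
Step 3: curr=17, set curr.next=prev(13) | reversed so far: 17 -> 13 -> 14
Step 4: curr=2, set curr.next=prev(17) | reversed so far: 2 -> 17 -> 13 -> 14
Step 5: curr=39, set curr.next=prev(2) | reversed so far: 39 -> 2 -> 17 -> 13 -> 14
Step 6: curr=27, set curr.next=prev(39) | reversed so far: 27 -> 39 -> 2 -> 17 -> 13 -> 14

27 -> 39 -> 2 -> 17 -> 13 -> 14 -> None


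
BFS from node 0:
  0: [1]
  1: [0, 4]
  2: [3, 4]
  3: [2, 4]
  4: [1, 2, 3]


Visit 0, enqueue [1]
Visit 1, enqueue [4]
Visit 4, enqueue [2, 3]
Visit 2, enqueue []
Visit 3, enqueue []

BFS order: [0, 1, 4, 2, 3]


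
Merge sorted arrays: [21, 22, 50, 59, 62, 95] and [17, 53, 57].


Take 17 from B
Take 21 from A
Take 22 from A
Take 50 from A
Take 53 from B
Take 57 from B

Merged: [17, 21, 22, 50, 53, 57, 59, 62, 95]


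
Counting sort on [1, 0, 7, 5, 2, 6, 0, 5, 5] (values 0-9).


Input: [1, 0, 7, 5, 2, 6, 0, 5, 5]
Counts: [2, 1, 1, 0, 0, 3, 1, 1, 0, 0]

Sorted: [0, 0, 1, 2, 5, 5, 5, 6, 7]


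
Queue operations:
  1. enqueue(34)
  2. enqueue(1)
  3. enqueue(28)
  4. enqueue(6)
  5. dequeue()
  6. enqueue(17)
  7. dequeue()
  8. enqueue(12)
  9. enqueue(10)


enqueue(34) -> [34]
enqueue(1) -> [34, 1]
enqueue(28) -> [34, 1, 28]
enqueue(6) -> [34, 1, 28, 6]
dequeue()->34, [1, 28, 6]
enqueue(17) -> [1, 28, 6, 17]
dequeue()->1, [28, 6, 17]
enqueue(12) -> [28, 6, 17, 12]
enqueue(10) -> [28, 6, 17, 12, 10]

Final queue: [28, 6, 17, 12, 10]


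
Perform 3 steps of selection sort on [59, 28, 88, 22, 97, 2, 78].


Initial: [59, 28, 88, 22, 97, 2, 78]
Step 1: min=2 at 5
  Swap: [2, 28, 88, 22, 97, 59, 78]
Step 2: min=22 at 3
  Swap: [2, 22, 88, 28, 97, 59, 78]
Step 3: min=28 at 3
  Swap: [2, 22, 28, 88, 97, 59, 78]

After 3 steps: [2, 22, 28, 88, 97, 59, 78]


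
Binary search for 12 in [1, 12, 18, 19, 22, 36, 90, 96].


Step 1: lo=0, hi=7, mid=3, val=19
Step 2: lo=0, hi=2, mid=1, val=12

Found at index 1


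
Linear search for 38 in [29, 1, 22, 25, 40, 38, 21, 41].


i=0: 29!=38
i=1: 1!=38
i=2: 22!=38
i=3: 25!=38
i=4: 40!=38
i=5: 38==38 found!

Found at 5, 6 comps


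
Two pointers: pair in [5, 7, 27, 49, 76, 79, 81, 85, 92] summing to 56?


lo=0(5)+hi=8(92)=97
lo=0(5)+hi=7(85)=90
lo=0(5)+hi=6(81)=86
lo=0(5)+hi=5(79)=84
lo=0(5)+hi=4(76)=81
lo=0(5)+hi=3(49)=54
lo=1(7)+hi=3(49)=56

Yes: 7+49=56


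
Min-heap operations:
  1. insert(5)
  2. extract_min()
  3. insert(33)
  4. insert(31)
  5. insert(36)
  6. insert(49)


insert(5) -> [5]
extract_min()->5, []
insert(33) -> [33]
insert(31) -> [31, 33]
insert(36) -> [31, 33, 36]
insert(49) -> [31, 33, 36, 49]

Final heap: [31, 33, 36, 49]


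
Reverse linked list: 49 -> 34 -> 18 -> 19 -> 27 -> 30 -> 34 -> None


Step 1: curr=49, set curr.next=prev(None) | reversed so far: 49
Step 2: curr=34, set curr.next=prev(49) | reversed so far: 34 -> 49
Step 3: curr=18, set curr.next=prev(34) | reversed so far: 18 -> 34 -> 49
Step 4: curr=19, set curr.next=prev(18) | reversed so far: 19 -> 18 -> 34 -> 49
Step 5: curr=27, set curr.next=prev(19) | reversed so far: 27 -> 19 -> 18 -> 34 -> 49
Step 6: curr=30, set curr.next=prev(27) | reversed so far: 30 -> 27 -> 19 -> 18 -> 34 -> 49
Step 7: curr=34, set curr.next=prev(30) | reversed so far: 34 -> 30 -> 27 -> 19 -> 18 -> 34 -> 49

34 -> 30 -> 27 -> 19 -> 18 -> 34 -> 49 -> None


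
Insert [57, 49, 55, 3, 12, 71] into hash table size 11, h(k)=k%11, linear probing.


Insert 57: h=2 -> slot 2
Insert 49: h=5 -> slot 5
Insert 55: h=0 -> slot 0
Insert 3: h=3 -> slot 3
Insert 12: h=1 -> slot 1
Insert 71: h=5, 1 probes -> slot 6

Table: [55, 12, 57, 3, None, 49, 71, None, None, None, None]


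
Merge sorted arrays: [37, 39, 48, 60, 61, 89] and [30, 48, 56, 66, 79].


Take 30 from B
Take 37 from A
Take 39 from A
Take 48 from A
Take 48 from B
Take 56 from B
Take 60 from A
Take 61 from A
Take 66 from B
Take 79 from B

Merged: [30, 37, 39, 48, 48, 56, 60, 61, 66, 79, 89]


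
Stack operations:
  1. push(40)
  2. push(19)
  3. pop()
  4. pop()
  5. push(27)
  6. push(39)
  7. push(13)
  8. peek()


push(40) -> [40]
push(19) -> [40, 19]
pop()->19, [40]
pop()->40, []
push(27) -> [27]
push(39) -> [27, 39]
push(13) -> [27, 39, 13]
peek()->13

Final stack: [27, 39, 13]


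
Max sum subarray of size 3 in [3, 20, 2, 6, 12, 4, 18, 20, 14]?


[0:3]: 25
[1:4]: 28
[2:5]: 20
[3:6]: 22
[4:7]: 34
[5:8]: 42
[6:9]: 52

Max: 52 at [6:9]


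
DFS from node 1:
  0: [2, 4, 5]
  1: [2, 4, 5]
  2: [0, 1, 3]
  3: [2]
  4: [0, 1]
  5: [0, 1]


Visit 1, push [5, 4, 2]
Visit 2, push [3, 0]
Visit 0, push [5, 4]
Visit 4, push []
Visit 5, push []
Visit 3, push []

DFS order: [1, 2, 0, 4, 5, 3]


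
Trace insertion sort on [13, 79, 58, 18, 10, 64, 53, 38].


Initial: [13, 79, 58, 18, 10, 64, 53, 38]
Insert 79: [13, 79, 58, 18, 10, 64, 53, 38]
Insert 58: [13, 58, 79, 18, 10, 64, 53, 38]
Insert 18: [13, 18, 58, 79, 10, 64, 53, 38]
Insert 10: [10, 13, 18, 58, 79, 64, 53, 38]
Insert 64: [10, 13, 18, 58, 64, 79, 53, 38]
Insert 53: [10, 13, 18, 53, 58, 64, 79, 38]
Insert 38: [10, 13, 18, 38, 53, 58, 64, 79]

Sorted: [10, 13, 18, 38, 53, 58, 64, 79]


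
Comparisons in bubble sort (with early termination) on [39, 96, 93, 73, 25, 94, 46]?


Algorithm: bubble sort (with early termination)
Input: [39, 96, 93, 73, 25, 94, 46]
Sorted: [25, 39, 46, 73, 93, 94, 96]

20


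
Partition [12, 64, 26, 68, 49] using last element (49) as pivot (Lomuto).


Pivot: 49
  12 <= 49: advance i (no swap)
  26 <= 49: swap -> [12, 26, 64, 68, 49]
Place pivot at 2: [12, 26, 49, 68, 64]

Partitioned: [12, 26, 49, 68, 64]
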